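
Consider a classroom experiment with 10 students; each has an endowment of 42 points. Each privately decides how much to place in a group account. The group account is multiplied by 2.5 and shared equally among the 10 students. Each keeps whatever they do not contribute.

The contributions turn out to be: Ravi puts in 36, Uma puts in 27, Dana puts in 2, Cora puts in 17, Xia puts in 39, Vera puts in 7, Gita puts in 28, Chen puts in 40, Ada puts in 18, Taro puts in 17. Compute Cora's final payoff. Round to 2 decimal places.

82.75 points

Total contributed: 36 + 27 + 2 + 17 + 39 + 7 + 28 + 40 + 18 + 17 = 231.
Each receives 2.5 × 231 / 10 = 57.75 from the group account.
Cora keeps 42 − 17 = 25, so Cora's payoff is 25 + 57.75 = 82.75.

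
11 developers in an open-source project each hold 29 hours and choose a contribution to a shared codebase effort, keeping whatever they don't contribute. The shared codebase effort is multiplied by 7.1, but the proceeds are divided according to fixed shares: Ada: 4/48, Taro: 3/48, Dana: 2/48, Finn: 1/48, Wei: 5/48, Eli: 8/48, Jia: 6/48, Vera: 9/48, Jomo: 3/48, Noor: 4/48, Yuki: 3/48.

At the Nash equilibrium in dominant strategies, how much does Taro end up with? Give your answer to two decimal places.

Each unit j contributes comes back to j as 7.1 × (j's share), so j prefers to contribute only if that share exceeds 1/7.1 = 0.1408; otherwise keeping the unit dominates.
Eli and Vera clear that bar, contributing 29 each; the remaining 9 contribute 0. Total contributed: 58.
Taro keeps 29 and receives 7.1 × 58 × 3/48 = 25.74 from the shared codebase effort, for a payoff of 54.74.

54.74 hours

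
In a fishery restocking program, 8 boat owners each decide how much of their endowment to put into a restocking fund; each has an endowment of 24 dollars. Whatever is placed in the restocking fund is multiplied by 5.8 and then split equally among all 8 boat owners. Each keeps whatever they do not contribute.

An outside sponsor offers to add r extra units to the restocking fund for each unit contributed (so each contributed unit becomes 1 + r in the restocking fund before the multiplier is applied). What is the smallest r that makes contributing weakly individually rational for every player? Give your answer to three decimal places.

0.379

With matching at rate r, one contributed unit becomes (1 + r) in the restocking fund and returns 5.8 × (1 + r) / 8 to the contributor.
Setting this equal to 1: 1 + r = 8/5.8 = 1.3793.
So the minimum matching rate is r = 1.3793 − 1 = 0.379.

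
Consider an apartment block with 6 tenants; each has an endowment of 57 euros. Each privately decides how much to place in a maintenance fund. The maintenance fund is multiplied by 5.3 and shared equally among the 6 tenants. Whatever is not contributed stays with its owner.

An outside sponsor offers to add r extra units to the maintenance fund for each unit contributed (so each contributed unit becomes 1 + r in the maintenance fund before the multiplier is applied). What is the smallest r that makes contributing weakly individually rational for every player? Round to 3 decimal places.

0.132

With matching at rate r, one contributed unit becomes (1 + r) in the maintenance fund and returns 5.3 × (1 + r) / 6 to the contributor.
Setting this equal to 1: 1 + r = 6/5.3 = 1.1321.
So the minimum matching rate is r = 1.1321 − 1 = 0.132.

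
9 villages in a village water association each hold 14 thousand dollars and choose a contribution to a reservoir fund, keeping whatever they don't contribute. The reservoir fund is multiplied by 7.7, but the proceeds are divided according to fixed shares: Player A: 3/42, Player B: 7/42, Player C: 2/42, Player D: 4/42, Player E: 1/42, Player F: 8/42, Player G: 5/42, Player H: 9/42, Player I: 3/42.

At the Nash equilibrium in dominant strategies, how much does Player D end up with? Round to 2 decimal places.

44.80 thousand dollars

Each unit j contributes comes back to j as 7.7 × (j's share), so j prefers to contribute only if that share exceeds 1/7.7 = 0.1299; otherwise keeping the unit dominates.
Player B, Player F and Player H are above the threshold, contributing 14 each; the remaining 6 contribute 0. Total contributed: 42.
Player D keeps 14 and receives 7.7 × 42 × 4/42 = 30.80 from the reservoir fund, for a payoff of 44.80.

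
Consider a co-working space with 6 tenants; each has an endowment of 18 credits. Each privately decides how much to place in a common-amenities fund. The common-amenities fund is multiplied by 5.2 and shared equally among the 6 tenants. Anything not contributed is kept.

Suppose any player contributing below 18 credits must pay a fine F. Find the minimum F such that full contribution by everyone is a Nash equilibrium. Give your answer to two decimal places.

2.40 credits

Given the others contribute fully, the best deviation is to contribute 0 (any partial contribution still incurs the fine and gives up units whose private return 0.8667 is below 1).
Deviating from 18 to 0 saves 18 credits but forfeits the deviator's share of the drop in the common-amenities fund: 5.2/6 × 18 = 15.60.
So the deviation gain is 18 − 15.60 = 2.40, and the fine must be at least 2.40 credits to wipe it out.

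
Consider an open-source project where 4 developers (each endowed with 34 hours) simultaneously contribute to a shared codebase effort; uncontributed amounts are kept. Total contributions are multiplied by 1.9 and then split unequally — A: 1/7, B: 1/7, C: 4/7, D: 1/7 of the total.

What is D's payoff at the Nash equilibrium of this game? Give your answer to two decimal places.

43.23 hours

Each unit j contributes comes back to j as 1.9 × (j's share), so j prefers to contribute only if that share exceeds 1/1.9 = 0.5263; otherwise keeping the unit dominates.
The only share above 0.5263 is C's 4/7, contributing 34; the remaining 3 contribute 0. Total contributed: 34.
D keeps 34 and receives 1.9 × 34 × 1/7 = 9.23 from the shared codebase effort, for a payoff of 43.23.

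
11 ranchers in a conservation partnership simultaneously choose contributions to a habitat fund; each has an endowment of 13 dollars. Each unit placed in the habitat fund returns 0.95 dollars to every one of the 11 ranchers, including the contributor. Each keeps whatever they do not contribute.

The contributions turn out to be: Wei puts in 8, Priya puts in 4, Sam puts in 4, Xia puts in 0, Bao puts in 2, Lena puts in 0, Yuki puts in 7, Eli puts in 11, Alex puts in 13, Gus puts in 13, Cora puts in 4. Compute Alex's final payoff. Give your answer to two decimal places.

Total contributed: 8 + 4 + 4 + 0 + 2 + 0 + 7 + 11 + 13 + 13 + 4 = 66.
Each receives 0.95 × 66 = 62.70 from the habitat fund.
Alex keeps 13 − 13 = 0, so Alex's payoff is 0 + 62.70 = 62.70.

62.70 dollars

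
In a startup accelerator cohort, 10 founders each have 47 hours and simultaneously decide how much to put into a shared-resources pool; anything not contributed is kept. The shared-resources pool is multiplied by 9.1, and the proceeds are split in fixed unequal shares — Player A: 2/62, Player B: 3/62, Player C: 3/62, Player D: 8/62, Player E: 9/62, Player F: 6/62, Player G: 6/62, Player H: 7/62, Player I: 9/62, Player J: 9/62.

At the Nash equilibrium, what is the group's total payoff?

Each unit j contributes comes back to j as 9.1 × (j's share), so j prefers to contribute only if that share exceeds 1/9.1 = 0.1099; otherwise keeping the unit dominates.
Player D, Player E, Player H, Player I and Player J are above the threshold, contributing 47 each; the remaining 5 contribute 0. Total contributed: 235.
The shared-resources pool pays out 9.1 × 235 = 2138.50 in total (split across the unequal shares, but the aggregate is all that matters for the group sum).
The 5 free-riders keep 47 each, adding 235. Group total = 235 + 2138.50 = 2373.50.

2373.50 hours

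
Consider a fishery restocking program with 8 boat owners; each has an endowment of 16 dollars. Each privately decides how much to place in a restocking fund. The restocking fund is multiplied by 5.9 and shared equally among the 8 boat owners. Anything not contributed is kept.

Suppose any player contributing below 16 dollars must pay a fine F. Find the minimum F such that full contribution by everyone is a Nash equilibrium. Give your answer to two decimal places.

4.20 dollars

Given the others contribute fully, the best deviation is to contribute 0 (any partial contribution still incurs the fine and gives up units whose private return 0.7375 is below 1).
Deviating from 16 to 0 saves 16 dollars but forfeits the deviator's share of the drop in the restocking fund: 5.9/8 × 16 = 11.80.
So the deviation gain is 16 − 11.80 = 4.20, and the fine must be at least 4.20 dollars to wipe it out.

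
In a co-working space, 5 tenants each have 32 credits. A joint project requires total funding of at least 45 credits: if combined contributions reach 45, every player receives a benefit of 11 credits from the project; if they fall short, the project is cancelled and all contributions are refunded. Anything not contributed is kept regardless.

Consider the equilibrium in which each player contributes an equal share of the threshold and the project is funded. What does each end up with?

Equal share of the threshold: 45/5 = 9.
At this profile no one gains by cutting their contribution: any cut drops the total below 45, the project is cancelled, contributions are refunded, and the deviator ends with 32, which is less than 32 − 9 + 11 = 34. Contributing more than 9 just wastes the excess. So contributing exactly 9 is a best response.
Each player's payoff: 32 − 9 + 11 = 34.

34 credits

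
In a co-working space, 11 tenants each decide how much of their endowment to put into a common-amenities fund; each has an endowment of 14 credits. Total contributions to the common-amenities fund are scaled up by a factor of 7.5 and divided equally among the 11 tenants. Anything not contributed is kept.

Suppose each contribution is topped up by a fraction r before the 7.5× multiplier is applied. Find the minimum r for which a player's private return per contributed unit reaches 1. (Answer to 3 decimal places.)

0.467

With matching at rate r, one contributed unit becomes (1 + r) in the common-amenities fund and returns 7.5 × (1 + r) / 11 to the contributor.
Setting this equal to 1: 1 + r = 11/7.5 = 1.4667.
So the minimum matching rate is r = 1.4667 − 1 = 0.467.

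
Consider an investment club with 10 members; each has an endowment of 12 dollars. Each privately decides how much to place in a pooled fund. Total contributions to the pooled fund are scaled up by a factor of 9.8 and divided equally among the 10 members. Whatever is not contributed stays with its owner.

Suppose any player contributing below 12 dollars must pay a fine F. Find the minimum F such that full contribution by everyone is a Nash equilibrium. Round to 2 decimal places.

0.24 dollars

Given the others contribute fully, the best deviation is to contribute 0 (any partial contribution still incurs the fine and gives up units whose private return 0.9800 is below 1).
Deviating from 12 to 0 saves 12 dollars but forfeits the deviator's share of the drop in the pooled fund: 9.8/10 × 12 = 11.76.
So the deviation gain is 12 − 11.76 = 0.24, and the fine must be at least 0.24 dollars to wipe it out.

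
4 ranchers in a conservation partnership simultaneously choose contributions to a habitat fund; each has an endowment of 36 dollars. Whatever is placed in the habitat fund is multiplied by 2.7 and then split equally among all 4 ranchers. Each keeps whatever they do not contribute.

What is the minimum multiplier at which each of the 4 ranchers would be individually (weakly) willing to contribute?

A contributed unit returns (multiplier)/4 to its contributor.
This reaches 1 exactly when the multiplier is 4.

4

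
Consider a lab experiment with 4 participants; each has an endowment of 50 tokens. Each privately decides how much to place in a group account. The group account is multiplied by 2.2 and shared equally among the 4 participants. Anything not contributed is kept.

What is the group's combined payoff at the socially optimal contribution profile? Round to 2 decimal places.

440.00 tokens

Each contributed unit returns 2.200 to the group as a whole (0.5500 to each of 4 players), which exceeds 1, so the social optimum is full contribution: group total = 2.200 × 200 = 440.00.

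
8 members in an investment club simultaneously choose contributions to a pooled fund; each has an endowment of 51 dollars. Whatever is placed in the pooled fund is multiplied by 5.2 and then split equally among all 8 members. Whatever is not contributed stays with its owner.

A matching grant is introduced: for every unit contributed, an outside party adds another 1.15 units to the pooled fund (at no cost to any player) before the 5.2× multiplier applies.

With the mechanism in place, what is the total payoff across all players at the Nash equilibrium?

4561.44 dollars

The effective private return per unit is now 5.2 × 2.15 / 8 = 1.3975 > 1, so every player's dominant strategy flips to full contribution.
So the Nash equilibrium is full contribution by all 8; the group earns 5.2 × 2.15 × 408 = 4561.44.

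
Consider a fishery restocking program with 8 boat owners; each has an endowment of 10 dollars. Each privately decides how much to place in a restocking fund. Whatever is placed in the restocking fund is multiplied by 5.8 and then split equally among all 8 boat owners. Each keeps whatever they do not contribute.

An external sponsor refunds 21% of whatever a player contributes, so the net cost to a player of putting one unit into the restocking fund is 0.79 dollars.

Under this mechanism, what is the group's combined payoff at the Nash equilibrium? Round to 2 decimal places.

Even with the mechanism, each unit contributed returns only (5.8/8) / 0.79 = 0.9177 per unit of net cost, so contributing nothing is still dominant.
Everyone keeps their endowment and the group total is 8 × 10 = 80.

80.00 dollars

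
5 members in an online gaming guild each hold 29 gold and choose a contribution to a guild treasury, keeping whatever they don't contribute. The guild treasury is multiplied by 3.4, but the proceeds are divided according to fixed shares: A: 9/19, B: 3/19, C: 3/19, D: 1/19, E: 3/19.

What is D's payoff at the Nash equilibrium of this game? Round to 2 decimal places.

34.19 gold

Each unit j contributes comes back to j as 3.4 × (j's share), so j prefers to contribute only if that share exceeds 1/3.4 = 0.2941; otherwise keeping the unit dominates.
Only A (9/19) clears that bar, contributing 29; the remaining 4 contribute 0. Total contributed: 29.
D keeps 29 and receives 3.4 × 29 × 1/19 = 5.19 from the guild treasury, for a payoff of 34.19.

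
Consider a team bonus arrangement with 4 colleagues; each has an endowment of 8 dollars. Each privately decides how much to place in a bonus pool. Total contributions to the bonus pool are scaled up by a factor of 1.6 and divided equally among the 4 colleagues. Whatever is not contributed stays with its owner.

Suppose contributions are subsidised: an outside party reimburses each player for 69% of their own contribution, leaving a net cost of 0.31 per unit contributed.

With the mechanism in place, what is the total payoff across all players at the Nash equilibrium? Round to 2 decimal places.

73.28 dollars

With the mechanism, a contributed unit returns (1.6/4) / 0.31 = 1.2903 per unit of net cost to the contributor — now above 1 — so contributing fully is weakly dominant for every player.
At the Nash equilibrium everyone contributes 8. Group total payoff = 4 × (8 × 0.69 + 1.6 × 8) = 73.28.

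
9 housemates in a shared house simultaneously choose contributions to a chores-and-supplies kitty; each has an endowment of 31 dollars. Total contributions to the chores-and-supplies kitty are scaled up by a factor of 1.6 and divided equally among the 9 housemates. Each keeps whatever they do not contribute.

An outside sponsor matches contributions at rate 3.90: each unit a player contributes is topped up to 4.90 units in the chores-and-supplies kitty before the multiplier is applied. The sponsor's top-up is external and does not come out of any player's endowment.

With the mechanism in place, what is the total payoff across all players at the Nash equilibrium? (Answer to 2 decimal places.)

With the mechanism, a contributed unit returns 1.6 × 4.90 / 9 = 0.8711 per unit of net cost — still below 1 — so contributing 0 remains dominant for every player.
At the Nash equilibrium no one contributes; group total payoff = 9 × 31 = 279.

279.00 dollars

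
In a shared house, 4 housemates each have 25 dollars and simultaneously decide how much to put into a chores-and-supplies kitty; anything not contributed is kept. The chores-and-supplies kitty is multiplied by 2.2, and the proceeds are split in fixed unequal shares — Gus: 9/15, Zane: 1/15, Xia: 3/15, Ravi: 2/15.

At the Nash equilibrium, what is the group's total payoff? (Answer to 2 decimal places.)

Player j's private return per contributed unit is 2.2 × (j's share). Contributing is weakly dominant for j when that share is at least 1/2.2 = 0.4545, and contributing 0 is dominant otherwise.
Gus alone (share 9/15) is above the threshold, contributing 25; the remaining 3 contribute 0. Total contributed: 25.
The chores-and-supplies kitty pays out 2.2 × 25 = 55.00 in total (split across the unequal shares, but the aggregate is all that matters for the group sum).
The 3 free-riders keep 25 each, adding 75. Group total = 75 + 55.00 = 130.00.

130.00 dollars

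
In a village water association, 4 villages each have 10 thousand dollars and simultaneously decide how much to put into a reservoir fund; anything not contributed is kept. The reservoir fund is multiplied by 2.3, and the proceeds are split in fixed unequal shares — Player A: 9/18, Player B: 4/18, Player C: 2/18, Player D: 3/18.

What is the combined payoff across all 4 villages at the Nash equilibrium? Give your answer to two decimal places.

Each unit j contributes comes back to j as 2.3 × (j's share), so j prefers to contribute only if that share exceeds 1/2.3 = 0.4348; otherwise keeping the unit dominates.
Only Player A (9/18) clears that bar, contributing 10; the remaining 3 contribute 0. Total contributed: 10.
The reservoir fund pays out 2.3 × 10 = 23.00 in total (split across the unequal shares, but the aggregate is all that matters for the group sum).
The 3 free-riders keep 10 each, adding 30. Group total = 30 + 23.00 = 53.00.

53.00 thousand dollars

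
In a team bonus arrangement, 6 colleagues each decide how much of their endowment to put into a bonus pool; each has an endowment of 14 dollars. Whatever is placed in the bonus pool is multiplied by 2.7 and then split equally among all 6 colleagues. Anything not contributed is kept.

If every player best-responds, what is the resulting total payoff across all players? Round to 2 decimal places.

84.00 dollars

Each contributed unit returns 2.7/6 = 0.4500 to its contributor — below 1 — so contributing 0 is dominant for every player. At the Nash equilibrium everyone keeps their 14, and the group total is 6 × 14 = 84.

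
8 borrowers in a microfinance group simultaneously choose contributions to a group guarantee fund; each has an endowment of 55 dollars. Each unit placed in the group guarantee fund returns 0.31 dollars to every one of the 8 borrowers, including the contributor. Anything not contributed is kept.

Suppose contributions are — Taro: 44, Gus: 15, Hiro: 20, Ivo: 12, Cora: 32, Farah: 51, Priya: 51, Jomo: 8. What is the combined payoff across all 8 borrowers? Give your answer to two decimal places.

784.84 dollars

Total contributed: 44 + 15 + 20 + 12 + 32 + 51 + 51 + 8 = 233; total kept: 8 × 55 − 233 = 207.
The group guarantee fund pays out 0.31 × 8 × 233 = 577.84 in aggregate.
Group total = 207 + 577.84 = 784.84.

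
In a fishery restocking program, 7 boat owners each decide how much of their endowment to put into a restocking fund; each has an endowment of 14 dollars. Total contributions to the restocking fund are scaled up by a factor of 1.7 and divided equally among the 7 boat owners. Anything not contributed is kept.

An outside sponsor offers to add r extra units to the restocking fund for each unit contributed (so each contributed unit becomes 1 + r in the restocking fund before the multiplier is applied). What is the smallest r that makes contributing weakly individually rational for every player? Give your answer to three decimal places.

With matching at rate r, one contributed unit becomes (1 + r) in the restocking fund and returns 1.7 × (1 + r) / 7 to the contributor.
Setting this equal to 1: 1 + r = 7/1.7 = 4.1176.
So the minimum matching rate is r = 4.1176 − 1 = 3.118.

3.118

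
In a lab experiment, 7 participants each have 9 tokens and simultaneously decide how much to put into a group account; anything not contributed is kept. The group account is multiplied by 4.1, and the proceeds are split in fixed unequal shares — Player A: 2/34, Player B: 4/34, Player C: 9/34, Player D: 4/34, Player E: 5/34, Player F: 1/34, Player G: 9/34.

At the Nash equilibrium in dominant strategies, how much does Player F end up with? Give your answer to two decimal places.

Each unit j contributes comes back to j as 4.1 × (j's share), so j prefers to contribute only if that share exceeds 1/4.1 = 0.2439; otherwise keeping the unit dominates.
Player C and Player G are above the threshold, contributing 9 each; the remaining 5 contribute 0. Total contributed: 18.
Player F keeps 9 and receives 4.1 × 18 × 1/34 = 2.17 from the group account, for a payoff of 11.17.

11.17 tokens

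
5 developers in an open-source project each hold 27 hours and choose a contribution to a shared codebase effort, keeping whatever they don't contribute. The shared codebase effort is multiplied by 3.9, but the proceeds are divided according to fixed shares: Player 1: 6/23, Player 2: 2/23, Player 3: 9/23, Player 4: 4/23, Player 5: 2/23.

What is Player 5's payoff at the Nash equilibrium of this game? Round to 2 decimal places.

45.31 hours

A player with share s gets back 3.9·s per unit contributed, so full contribution is dominant for anyone with s > 1/3.9 = 0.2564 and zero contribution is dominant for anyone below.
Player 1 and Player 3 are above the threshold, contributing 27 each; the remaining 3 contribute 0. Total contributed: 54.
Player 5 keeps 27 and receives 3.9 × 54 × 2/23 = 18.31 from the shared codebase effort, for a payoff of 45.31.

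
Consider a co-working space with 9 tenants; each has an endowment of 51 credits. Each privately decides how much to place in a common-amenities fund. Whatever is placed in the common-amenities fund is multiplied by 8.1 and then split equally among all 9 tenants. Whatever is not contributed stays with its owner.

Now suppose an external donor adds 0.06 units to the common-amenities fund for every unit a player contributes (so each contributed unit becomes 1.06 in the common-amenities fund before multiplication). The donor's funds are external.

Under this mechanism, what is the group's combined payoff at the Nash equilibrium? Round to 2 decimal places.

459.00 credits

With the mechanism, a contributed unit returns 8.1 × 1.06 / 9 = 0.9540 per unit of net cost — still below 1 — so contributing 0 remains dominant for every player.
Everyone keeps their endowment and the group total is 9 × 51 = 459.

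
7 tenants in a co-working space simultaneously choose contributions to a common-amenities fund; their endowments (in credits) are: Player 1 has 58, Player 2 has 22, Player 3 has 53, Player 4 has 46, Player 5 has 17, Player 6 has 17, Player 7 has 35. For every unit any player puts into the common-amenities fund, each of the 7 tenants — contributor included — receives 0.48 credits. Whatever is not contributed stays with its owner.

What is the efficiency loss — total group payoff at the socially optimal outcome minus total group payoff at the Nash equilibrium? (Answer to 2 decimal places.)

585.28 credits

The private return per contributed unit is 0.48 < 1 for everyone, so the Nash equilibrium is zero contribution and the group total is Σ E_j = 58 + 22 + 53 + 46 + 17 + 17 + 35 = 248.
Each contributed unit returns 3.360 to the group, so the social optimum is full contribution by everyone: group total = 3.360 × 248 = 833.28.
Efficiency loss = (3.360 − 1) × 248 = 585.28.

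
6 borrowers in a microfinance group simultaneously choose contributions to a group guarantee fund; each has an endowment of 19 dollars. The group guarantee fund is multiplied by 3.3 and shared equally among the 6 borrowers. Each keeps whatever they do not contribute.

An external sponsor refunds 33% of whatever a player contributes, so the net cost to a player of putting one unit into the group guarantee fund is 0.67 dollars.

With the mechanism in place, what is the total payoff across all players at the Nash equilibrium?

114.00 dollars

Even with the mechanism, each unit contributed returns only (3.3/6) / 0.67 = 0.8209 per unit of net cost, so contributing nothing is still dominant.
At the Nash equilibrium no one contributes; group total payoff = 6 × 19 = 114.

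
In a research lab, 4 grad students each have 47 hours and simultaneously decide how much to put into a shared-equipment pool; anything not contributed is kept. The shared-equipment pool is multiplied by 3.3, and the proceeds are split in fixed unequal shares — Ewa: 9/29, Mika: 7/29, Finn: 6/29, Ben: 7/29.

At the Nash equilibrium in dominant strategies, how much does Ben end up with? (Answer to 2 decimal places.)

84.44 hours

Each unit j contributes comes back to j as 3.3 × (j's share), so j prefers to contribute only if that share exceeds 1/3.3 = 0.3030; otherwise keeping the unit dominates.
Ewa alone (share 9/29) is above the threshold, contributing 47; the remaining 3 contribute 0. Total contributed: 47.
Ben keeps 47 and receives 3.3 × 47 × 7/29 = 37.44 from the shared-equipment pool, for a payoff of 84.44.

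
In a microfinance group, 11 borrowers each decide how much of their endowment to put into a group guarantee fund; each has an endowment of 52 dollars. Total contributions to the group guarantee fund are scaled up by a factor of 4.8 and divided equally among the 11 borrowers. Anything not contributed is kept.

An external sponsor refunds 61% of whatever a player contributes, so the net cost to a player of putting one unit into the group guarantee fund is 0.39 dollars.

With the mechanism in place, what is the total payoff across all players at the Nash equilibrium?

3094.52 dollars

With the mechanism, a contributed unit returns (4.8/11) / 0.39 = 1.1189 per unit of net cost to the contributor — now above 1 — so contributing fully is weakly dominant for every player.
So the Nash equilibrium is full contribution by all 11; the group earns 11 × (52 × 0.61 + 4.8 × 52) = 3094.52.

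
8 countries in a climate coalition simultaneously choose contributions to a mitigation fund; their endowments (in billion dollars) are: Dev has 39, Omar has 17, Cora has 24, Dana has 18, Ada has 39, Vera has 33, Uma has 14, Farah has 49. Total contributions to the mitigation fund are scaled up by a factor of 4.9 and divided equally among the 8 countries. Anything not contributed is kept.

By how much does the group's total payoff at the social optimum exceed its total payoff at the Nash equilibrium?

908.70 billion dollars

The private return per contributed unit is 4.9/8 = 0.6125 < 1 for every player regardless of endowment, so the Nash equilibrium is zero contribution and the group total is Σ E_j = 39 + 17 + 24 + 18 + 39 + 33 + 14 + 49 = 233.
Each contributed unit returns 4.900 to the group, so the social optimum is full contribution by everyone: group total = 4.900 × 233 = 1141.70.
Efficiency loss = (4.900 − 1) × 233 = 908.70.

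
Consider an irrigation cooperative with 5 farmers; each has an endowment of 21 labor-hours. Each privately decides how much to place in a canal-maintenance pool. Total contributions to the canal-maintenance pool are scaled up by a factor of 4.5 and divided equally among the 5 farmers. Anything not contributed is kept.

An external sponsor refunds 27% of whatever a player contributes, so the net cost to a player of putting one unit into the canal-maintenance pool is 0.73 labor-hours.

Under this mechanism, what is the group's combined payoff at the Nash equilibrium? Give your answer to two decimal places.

With the mechanism, a contributed unit returns (4.5/5) / 0.73 = 1.2329 per unit of net cost to the contributor — now above 1 — so contributing fully is weakly dominant for every player.
At the Nash equilibrium everyone contributes 21. Group total payoff = 5 × (21 × 0.27 + 4.5 × 21) = 500.85.

500.85 labor-hours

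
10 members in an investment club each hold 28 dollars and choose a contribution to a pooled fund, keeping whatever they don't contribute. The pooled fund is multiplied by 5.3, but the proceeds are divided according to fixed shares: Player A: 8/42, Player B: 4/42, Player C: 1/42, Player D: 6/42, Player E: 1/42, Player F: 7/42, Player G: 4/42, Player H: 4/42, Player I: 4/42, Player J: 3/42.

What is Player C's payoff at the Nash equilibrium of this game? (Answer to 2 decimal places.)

31.53 dollars

Each unit j contributes comes back to j as 5.3 × (j's share), so j prefers to contribute only if that share exceeds 1/5.3 = 0.1887; otherwise keeping the unit dominates.
Player A alone (share 8/42) is above the threshold, contributing 28; the remaining 9 contribute 0. Total contributed: 28.
Player C keeps 28 and receives 5.3 × 28 × 1/42 = 3.53 from the pooled fund, for a payoff of 31.53.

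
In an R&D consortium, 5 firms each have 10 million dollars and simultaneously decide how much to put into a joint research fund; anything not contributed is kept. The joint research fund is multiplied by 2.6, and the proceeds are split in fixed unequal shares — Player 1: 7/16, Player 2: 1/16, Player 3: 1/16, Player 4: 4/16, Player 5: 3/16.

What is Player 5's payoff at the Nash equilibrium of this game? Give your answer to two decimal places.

A player with share s gets back 2.6·s per unit contributed, so full contribution is dominant for anyone with s > 1/2.6 = 0.3846 and zero contribution is dominant for anyone below.
The only share above 0.3846 is Player 1's 7/16, contributing 10; the remaining 4 contribute 0. Total contributed: 10.
Player 5 keeps 10 and receives 2.6 × 10 × 3/16 = 4.88 from the joint research fund, for a payoff of 14.88.

14.88 million dollars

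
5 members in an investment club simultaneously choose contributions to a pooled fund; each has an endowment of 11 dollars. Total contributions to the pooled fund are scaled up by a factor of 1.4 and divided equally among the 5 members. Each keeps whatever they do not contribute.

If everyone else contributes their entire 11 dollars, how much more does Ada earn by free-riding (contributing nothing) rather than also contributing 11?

7.92 dollars

Switching from a contribution of 11 to 0 lets Ada keep an extra 11 dollars, but lowers the pooled fund by 11, which costs Ada their own share of that drop: 1.4/5 × 11 = 3.08.
Net gain = 11 − 3.08 = 7.92. The private return per contributed unit (0.2800) is below 1, so free-riding is indeed the best response regardless of what the others do.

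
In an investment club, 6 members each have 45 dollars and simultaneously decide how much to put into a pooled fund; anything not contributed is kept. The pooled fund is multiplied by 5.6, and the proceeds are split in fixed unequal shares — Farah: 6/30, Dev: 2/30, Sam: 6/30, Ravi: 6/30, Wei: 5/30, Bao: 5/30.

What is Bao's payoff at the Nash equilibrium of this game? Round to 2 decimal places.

A player with share s gets back 5.6·s per unit contributed, so full contribution is dominant for anyone with s > 1/5.6 = 0.1786 and zero contribution is dominant for anyone below.
The shares above 0.1786 belong to Farah, Sam and Ravi, contributing 45 each; the remaining 3 contribute 0. Total contributed: 135.
Bao keeps 45 and receives 5.6 × 135 × 5/30 = 126.00 from the pooled fund, for a payoff of 171.00.

171.00 dollars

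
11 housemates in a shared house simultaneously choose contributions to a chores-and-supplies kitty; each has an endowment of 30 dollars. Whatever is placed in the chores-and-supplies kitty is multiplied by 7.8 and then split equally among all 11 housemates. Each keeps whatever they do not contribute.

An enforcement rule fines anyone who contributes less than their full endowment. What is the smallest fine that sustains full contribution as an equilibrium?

8.73 dollars

Given the others contribute fully, the best deviation is to contribute 0 (any partial contribution still incurs the fine and gives up units whose private return 0.7091 is below 1).
Deviating from 30 to 0 saves 30 dollars but forfeits the deviator's share of the drop in the chores-and-supplies kitty: 7.8/11 × 30 = 21.27.
So the deviation gain is 30 − 21.27 = 8.73, and the fine must be at least 8.73 dollars to wipe it out.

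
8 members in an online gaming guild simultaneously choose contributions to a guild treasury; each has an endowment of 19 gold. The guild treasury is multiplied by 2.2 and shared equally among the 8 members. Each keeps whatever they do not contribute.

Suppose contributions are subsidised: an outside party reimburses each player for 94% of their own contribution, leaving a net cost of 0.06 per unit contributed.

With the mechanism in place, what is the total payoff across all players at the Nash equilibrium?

477.28 gold

The effective private return per unit is now (2.2/8) / 0.06 = 4.5833 > 1, so every player's dominant strategy flips to full contribution.
So the Nash equilibrium is full contribution by all 8; the group earns 8 × (19 × 0.94 + 2.2 × 19) = 477.28.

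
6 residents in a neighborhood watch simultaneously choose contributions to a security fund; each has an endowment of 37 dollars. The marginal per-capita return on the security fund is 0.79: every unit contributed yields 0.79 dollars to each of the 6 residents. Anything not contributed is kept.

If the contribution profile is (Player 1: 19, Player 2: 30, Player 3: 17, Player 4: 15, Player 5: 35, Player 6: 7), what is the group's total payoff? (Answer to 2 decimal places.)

682.02 dollars

Total contributed: 19 + 30 + 17 + 15 + 35 + 7 = 123; total kept: 6 × 37 − 123 = 99.
The security fund pays out 0.79 × 6 × 123 = 583.02 in aggregate.
Group total = 99 + 583.02 = 682.02.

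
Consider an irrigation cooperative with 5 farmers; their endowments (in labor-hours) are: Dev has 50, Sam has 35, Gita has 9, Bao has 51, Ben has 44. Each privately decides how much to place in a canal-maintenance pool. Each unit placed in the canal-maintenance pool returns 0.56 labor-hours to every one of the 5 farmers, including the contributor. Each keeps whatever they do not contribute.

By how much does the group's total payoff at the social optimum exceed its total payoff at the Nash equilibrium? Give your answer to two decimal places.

340.20 labor-hours

The private return per contributed unit is 0.56 < 1 for everyone, so the Nash equilibrium is zero contribution and the group total is Σ E_j = 50 + 35 + 9 + 51 + 44 = 189.
Each contributed unit returns 2.800 to the group, so the social optimum is full contribution by everyone: group total = 2.800 × 189 = 529.20.
Efficiency loss = (2.800 − 1) × 189 = 340.20.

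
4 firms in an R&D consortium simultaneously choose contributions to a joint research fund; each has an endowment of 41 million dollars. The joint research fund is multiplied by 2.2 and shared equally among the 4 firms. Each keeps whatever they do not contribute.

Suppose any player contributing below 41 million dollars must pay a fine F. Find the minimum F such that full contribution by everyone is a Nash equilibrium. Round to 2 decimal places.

Given the others contribute fully, the best deviation is to contribute 0 (any partial contribution still incurs the fine and gives up units whose private return 0.5500 is below 1).
Deviating from 41 to 0 saves 41 million dollars but forfeits the deviator's share of the drop in the joint research fund: 2.2/4 × 41 = 22.55.
So the deviation gain is 41 − 22.55 = 18.45, and the fine must be at least 18.45 million dollars to wipe it out.

18.45 million dollars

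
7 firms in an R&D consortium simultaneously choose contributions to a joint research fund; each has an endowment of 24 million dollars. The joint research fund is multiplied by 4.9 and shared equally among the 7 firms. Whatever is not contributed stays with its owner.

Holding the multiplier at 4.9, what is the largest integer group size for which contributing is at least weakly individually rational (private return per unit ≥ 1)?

4

Private return per unit is 4.9/(group size), which is ≥ 1 whenever the group size is ≤ 4.9.
The largest such integer is 4.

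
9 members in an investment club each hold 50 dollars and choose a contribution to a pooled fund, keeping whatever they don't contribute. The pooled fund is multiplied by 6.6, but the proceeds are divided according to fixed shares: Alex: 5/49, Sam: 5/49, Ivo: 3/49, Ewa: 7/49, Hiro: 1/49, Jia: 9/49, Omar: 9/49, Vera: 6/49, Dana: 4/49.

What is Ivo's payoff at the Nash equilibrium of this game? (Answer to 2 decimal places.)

Each unit j contributes comes back to j as 6.6 × (j's share), so j prefers to contribute only if that share exceeds 1/6.6 = 0.1515; otherwise keeping the unit dominates.
Jia and Omar are above the threshold, contributing 50 each; the remaining 7 contribute 0. Total contributed: 100.
Ivo keeps 50 and receives 6.6 × 100 × 3/49 = 40.41 from the pooled fund, for a payoff of 90.41.

90.41 dollars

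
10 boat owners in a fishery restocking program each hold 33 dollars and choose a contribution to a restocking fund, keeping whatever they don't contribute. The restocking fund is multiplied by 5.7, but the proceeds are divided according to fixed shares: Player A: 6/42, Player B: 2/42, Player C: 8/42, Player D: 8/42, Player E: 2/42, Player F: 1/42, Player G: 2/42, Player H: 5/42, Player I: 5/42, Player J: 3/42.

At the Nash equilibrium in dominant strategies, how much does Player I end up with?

77.79 dollars

Each unit j contributes comes back to j as 5.7 × (j's share), so j prefers to contribute only if that share exceeds 1/5.7 = 0.1754; otherwise keeping the unit dominates.
The shares above 0.1754 belong to Player C and Player D, contributing 33 each; the remaining 8 contribute 0. Total contributed: 66.
Player I keeps 33 and receives 5.7 × 66 × 5/42 = 44.79 from the restocking fund, for a payoff of 77.79.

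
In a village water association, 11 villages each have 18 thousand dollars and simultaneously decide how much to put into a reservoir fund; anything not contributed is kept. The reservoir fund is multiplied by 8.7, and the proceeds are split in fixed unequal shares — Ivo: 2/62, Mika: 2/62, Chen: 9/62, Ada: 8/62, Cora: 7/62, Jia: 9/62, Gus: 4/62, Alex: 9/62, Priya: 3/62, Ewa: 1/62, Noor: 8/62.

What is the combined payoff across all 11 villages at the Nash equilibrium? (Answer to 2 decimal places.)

891.00 thousand dollars

A player with share s gets back 8.7·s per unit contributed, so full contribution is dominant for anyone with s > 1/8.7 = 0.1149 and zero contribution is dominant for anyone below.
The shares above 0.1149 belong to Chen, Ada, Jia, Alex and Noor, contributing 18 each; the remaining 6 contribute 0. Total contributed: 90.
The reservoir fund pays out 8.7 × 90 = 783.00 in total (split across the unequal shares, but the aggregate is all that matters for the group sum).
The 6 free-riders keep 18 each, adding 108. Group total = 108 + 783.00 = 891.00.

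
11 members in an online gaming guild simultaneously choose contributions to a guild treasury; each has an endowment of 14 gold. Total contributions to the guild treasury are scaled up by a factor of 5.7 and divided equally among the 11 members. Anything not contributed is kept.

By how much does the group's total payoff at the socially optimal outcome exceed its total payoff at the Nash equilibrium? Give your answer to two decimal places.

723.80 gold

Each contributed unit returns 5.7/11 = 0.5182 to its contributor — below 1 — so contributing 0 is dominant for every player. At the Nash equilibrium everyone keeps their 14, and the group total is 11 × 14 = 154.
Each contributed unit returns 5.700 to the group as a whole (0.5182 to each of 11 players), which exceeds 1, so the social optimum is full contribution: group total = 5.700 × 154 = 877.80.
Efficiency loss = 877.80 − 154 = 723.80.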